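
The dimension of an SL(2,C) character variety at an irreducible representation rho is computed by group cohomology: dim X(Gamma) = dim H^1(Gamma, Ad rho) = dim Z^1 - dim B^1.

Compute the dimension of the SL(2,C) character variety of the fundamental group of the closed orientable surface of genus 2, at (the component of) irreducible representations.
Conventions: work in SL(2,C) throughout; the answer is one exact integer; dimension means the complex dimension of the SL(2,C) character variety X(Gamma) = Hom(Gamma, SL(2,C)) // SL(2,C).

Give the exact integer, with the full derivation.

pi_1 of the closed genus-2 surface has 4 generators bound by the single product-of-commutators relator.
Before the relator condition, cocycle space has dim 3*4 = 12.
At an irreducible rho, H^2 = coker(d_2) vanishes (Poincare duality: H^2 is dual to H^0 = invariants = 0), so d_2 is surjective onto sl_2 and dim Z^1 = 12 - 3 = 9.
As always at irreducible rho, dim B^1 = 3.
Hence dim X = 9 - 3 = 6.

6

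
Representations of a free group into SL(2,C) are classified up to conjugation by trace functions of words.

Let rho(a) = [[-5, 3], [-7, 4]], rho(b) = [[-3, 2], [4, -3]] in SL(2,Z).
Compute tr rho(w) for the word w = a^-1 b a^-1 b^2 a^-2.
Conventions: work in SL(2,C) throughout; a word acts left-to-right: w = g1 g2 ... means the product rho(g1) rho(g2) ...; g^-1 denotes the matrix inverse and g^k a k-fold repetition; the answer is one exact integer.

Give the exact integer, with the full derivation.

169

rho(a^-1) = [[4, -3], [7, -5]]
... * rho(b) = [[-3, 2], [4, -3]]  ->  [[-24, 17], [-41, 29]]
... * rho(a^-1) = [[4, -3], [7, -5]]  ->  [[23, -13], [39, -22]]
... * rho(b) = [[-3, 2], [4, -3]]  ->  [[-121, 85], [-205, 144]]
... * rho(b) = [[-3, 2], [4, -3]]  ->  [[703, -497], [1191, -842]]
... * rho(a^-1) = [[4, -3], [7, -5]]  ->  [[-667, 376], [-1130, 637]]
... * rho(a^-1) = [[4, -3], [7, -5]]  ->  [[-36, 121], [-61, 205]]
tr = -36 + 205 = 169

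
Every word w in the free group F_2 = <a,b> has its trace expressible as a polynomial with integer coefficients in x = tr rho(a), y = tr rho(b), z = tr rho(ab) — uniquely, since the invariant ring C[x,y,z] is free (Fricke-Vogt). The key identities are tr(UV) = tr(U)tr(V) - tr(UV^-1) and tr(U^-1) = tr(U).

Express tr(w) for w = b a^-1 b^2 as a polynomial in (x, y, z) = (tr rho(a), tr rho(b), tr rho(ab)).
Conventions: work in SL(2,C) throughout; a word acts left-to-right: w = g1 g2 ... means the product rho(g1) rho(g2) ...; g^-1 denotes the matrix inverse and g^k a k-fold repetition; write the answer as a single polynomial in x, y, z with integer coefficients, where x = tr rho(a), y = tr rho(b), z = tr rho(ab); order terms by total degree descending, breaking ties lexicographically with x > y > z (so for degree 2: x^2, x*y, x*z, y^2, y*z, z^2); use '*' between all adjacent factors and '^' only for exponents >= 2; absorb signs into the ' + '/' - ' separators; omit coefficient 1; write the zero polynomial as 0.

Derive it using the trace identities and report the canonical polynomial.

x*y^3 - y^2*z - 2*x*y + z

tr(b^2) = tr(b) tr(b) - tr(1)  (reduce the b square) = y^2 - 2
so tr(b^3) = tr(b) tr(b^2) - tr(b)  (reduce the b square) = y^3 - 3*y
tr(b a b) = tr(b) tr(a b) - tr(a)  (reduce the b square) = y*z - x
tr(b^3 a) = tr(b) tr(b a b) - tr(b a)  (reduce the b square) = y^2*z - x*y - z
so tr(b a^-1 b^2) = tr(b^3) tr(a) - tr(b^3 a)  (eliminate a^-1) = x*y^3 - y^2*z - 2*x*y + z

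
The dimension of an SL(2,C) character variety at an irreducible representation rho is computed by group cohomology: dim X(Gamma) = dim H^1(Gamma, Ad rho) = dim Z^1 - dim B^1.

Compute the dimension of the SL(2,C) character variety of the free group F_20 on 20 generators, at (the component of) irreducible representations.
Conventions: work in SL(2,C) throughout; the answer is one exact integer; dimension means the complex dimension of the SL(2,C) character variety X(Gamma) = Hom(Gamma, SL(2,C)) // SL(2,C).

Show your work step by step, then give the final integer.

Gamma = F_20 has 20 generators and no relators.
A cocycle picks one sl_2 vector per generator freely, giving dim Z^1 = 3*20 = 60.
Irreducibility makes the coboundary map sl_2 -> Z^1 injective (trivial centralizer), so dim B^1 = 3.
dim X = dim H^1 = dim Z^1 - dim B^1 = 60 - 3 = 57.

57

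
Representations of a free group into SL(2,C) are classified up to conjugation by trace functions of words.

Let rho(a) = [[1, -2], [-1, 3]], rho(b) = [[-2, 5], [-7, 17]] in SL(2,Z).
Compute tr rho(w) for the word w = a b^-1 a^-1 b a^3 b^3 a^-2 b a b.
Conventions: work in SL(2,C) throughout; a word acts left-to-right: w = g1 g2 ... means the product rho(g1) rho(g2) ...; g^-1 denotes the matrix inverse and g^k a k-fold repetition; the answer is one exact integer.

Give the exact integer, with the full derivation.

-10141017923

rho(a) = [[1, -2], [-1, 3]]
... * rho(b^-1) = [[17, -5], [7, -2]]  ->  [[3, -1], [4, -1]]
... * rho(a^-1) = [[3, 2], [1, 1]]  ->  [[8, 5], [11, 7]]
... * rho(b) = [[-2, 5], [-7, 17]]  ->  [[-51, 125], [-71, 174]]
... * rho(a) = [[1, -2], [-1, 3]]  ->  [[-176, 477], [-245, 664]]
... * rho(a) = [[1, -2], [-1, 3]]  ->  [[-653, 1783], [-909, 2482]]
... * rho(a) = [[1, -2], [-1, 3]]  ->  [[-2436, 6655], [-3391, 9264]]
... * rho(b) = [[-2, 5], [-7, 17]]  ->  [[-41713, 100955], [-58066, 140533]]
... * rho(b) = [[-2, 5], [-7, 17]]  ->  [[-623259, 1507670], [-867599, 2098731]]
... * rho(b) = [[-2, 5], [-7, 17]]  ->  [[-9307172, 22514095], [-12955919, 31340432]]
... * rho(a^-1) = [[3, 2], [1, 1]]  ->  [[-5407421, 3899751], [-7527325, 5428594]]
... * rho(a^-1) = [[3, 2], [1, 1]]  ->  [[-12322512, -6915091], [-17153381, -9626056]]
... * rho(b) = [[-2, 5], [-7, 17]]  ->  [[73050661, -179169107], [101689154, -249409857]]
... * rho(a) = [[1, -2], [-1, 3]]  ->  [[252219768, -683608643], [351099011, -951607879]]
... * rho(b) = [[-2, 5], [-7, 17]]  ->  [[4280820965, -10360248091], [5959057131, -14421838888]]
tr = 4280820965 + -14421838888 = -10141017923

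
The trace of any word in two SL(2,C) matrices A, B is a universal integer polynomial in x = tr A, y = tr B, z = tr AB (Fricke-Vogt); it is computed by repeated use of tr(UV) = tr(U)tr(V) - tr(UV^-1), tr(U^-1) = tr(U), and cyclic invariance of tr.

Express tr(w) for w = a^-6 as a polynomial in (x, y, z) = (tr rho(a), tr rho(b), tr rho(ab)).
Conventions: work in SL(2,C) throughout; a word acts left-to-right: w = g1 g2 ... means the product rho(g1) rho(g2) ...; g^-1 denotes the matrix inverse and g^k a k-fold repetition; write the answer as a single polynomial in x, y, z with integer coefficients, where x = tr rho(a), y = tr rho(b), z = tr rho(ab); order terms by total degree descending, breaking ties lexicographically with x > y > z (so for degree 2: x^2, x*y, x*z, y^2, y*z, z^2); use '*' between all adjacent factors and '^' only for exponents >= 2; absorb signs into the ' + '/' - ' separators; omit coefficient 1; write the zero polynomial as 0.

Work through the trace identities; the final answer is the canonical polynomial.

x^6 - 6*x^4 + 9*x^2 - 2

reduce: trace(a^-1) = trace(a) = x
trace(a^-2) = trace(a^-1) * trace(a) - trace(1)  (eliminate a^-1) = x^2 - 2
trace(a^-3) = trace(a^-2) * trace(a) - trace(a^-1)  (eliminate a^-1) = x^3 - 3*x
trace(a^-4) = trace(a^-3) * trace(a) - trace(a^-2)  (eliminate a^-1) = x^4 - 4*x^2 + 2
trace(a^-5) = trace(a^-4) * trace(a) - trace(a^-3)  (eliminate a^-1) = x^5 - 5*x^3 + 5*x
trace(a^-6) = trace(a^-5) * trace(a) - trace(a^-4)  (eliminate a^-1) = x^6 - 6*x^4 + 9*x^2 - 2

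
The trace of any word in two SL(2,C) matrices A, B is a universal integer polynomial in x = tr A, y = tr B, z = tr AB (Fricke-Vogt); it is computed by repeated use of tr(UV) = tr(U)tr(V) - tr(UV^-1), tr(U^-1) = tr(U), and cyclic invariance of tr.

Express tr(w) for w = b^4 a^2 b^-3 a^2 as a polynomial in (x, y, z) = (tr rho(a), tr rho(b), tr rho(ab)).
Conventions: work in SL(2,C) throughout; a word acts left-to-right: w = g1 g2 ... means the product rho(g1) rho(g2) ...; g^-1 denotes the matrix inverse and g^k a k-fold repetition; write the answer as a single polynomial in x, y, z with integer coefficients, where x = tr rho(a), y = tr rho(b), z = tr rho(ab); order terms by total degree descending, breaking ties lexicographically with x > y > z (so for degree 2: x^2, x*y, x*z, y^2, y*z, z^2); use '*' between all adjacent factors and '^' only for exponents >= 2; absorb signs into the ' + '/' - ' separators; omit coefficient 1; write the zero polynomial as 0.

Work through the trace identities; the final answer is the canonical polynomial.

so trace(a^2 b) = trace(a)*trace(b a) - trace(b)  (reduce the a square) = x*z - y
so trace(a^2) = trace(a)*trace(a) - trace(1)  (reduce the a square) = x^2 - 2
so trace(b^2 a^2) = trace(b)*trace(a^2 b) - trace(a^2)  (reduce the b square) = x*y*z - x^2 - y^2 + 2
trace(b^2 a) = trace(b)*trace(a b) - trace(a)  (reduce the b square) = y*z - x
reduce: trace(a^2 b^2 a) = trace(a)*trace(b^2 a^2) - trace(b^2 a)  (reduce the a square) = x^2*y*z - x^3 - x*y^2 - y*z + 3*x
reduce: trace(a^4 b^2) = trace(a)*trace(a^2 b^2 a) - trace(a^2 b^2)  (reduce the a square) = x^3*y*z - x^4 - x^2*y^2 - 2*x*y*z + 4*x^2 + y^2 - 2
trace(b a^3) = trace(a)*trace(a b a) - trace(a b)  (reduce the a square) = x^2*z - x*y - z
so trace(a^4 b) = trace(a)*trace(b a^3) - trace(b a^2)  (reduce the a square) = x^3*z - x^2*y - 2*x*z + y
trace(b a^4 b^2) = trace(b)*trace(a^4 b^2) - trace(a^4 b)  (reduce the b square) = x^3*y^2*z - x^4*y - x^2*y^3 - x^3*z - 2*x*y^2*z + 5*x^2*y + y^3 + 2*x*z - 3*y
reduce: trace(a^2 b^4 a^2) = trace(b)*trace(b a^4 b^2) - trace(b a^4 b)  (reduce the b square) = x^3*y^3*z - x^4*y^2 - x^2*y^4 - 2*x^3*y*z - 2*x*y^3*z + x^4 + 6*x^2*y^2 + y^4 + 4*x*y*z - 4*x^2 - 4*y^2 + 2
trace(a b a b) = trace(b a)*trace(b a) - trace(1)  (split on b) = z^2 - 2
reduce: trace(b^2 a b a) = trace(b)*trace(a b a b) - trace(a b a)  (reduce the b square) = y*z^2 - x*z - y
so trace(b^2 a b) = trace(b)*trace(b a b) - trace(b a)  (reduce the b square) = y^2*z - x*y - z
trace(b a b a^2 b) = trace(a)*trace(b^2 a b a) - trace(b^2 a b)  (reduce the a square) = x*y*z^2 - x^2*z - y^2*z + z
trace(b a b a^2) = trace(a)*trace(b a b a) - trace(b a b)  (reduce the a square) = x*z^2 - y*z - x
so trace(b^2 a b a^2 b) = trace(b)*trace(b a b a^2 b) - trace(b a b a^2)  (reduce the b square) = x*y^2*z^2 - x^2*y*z - y^3*z - x*z^2 + 2*y*z + x
trace(b a^2 b^4 a) = trace(b)*trace(b^2 a b a^2 b) - trace(b^2 a b a^2)  (reduce the b square) = x*y^3*z^2 - x^2*y^2*z - y^4*z - 2*x*y*z^2 + x^2*z + 3*y^2*z + x*y - z
reduce: trace(b^2) = trace(b)*trace(b) - trace(1)  (reduce the b square) = y^2 - 2
trace(b^3) = trace(b)*trace(b^2) - trace(b)  (reduce the b square) = y^3 - 3*y
trace(b a^2 b^2) = trace(a)*trace(b^3 a) - trace(b^3)  (reduce the a square) = x*y^2*z - x^2*y - y^3 - x*z + 3*y
reduce: trace(b^2 a^2 b^2) = trace(b)*trace(b a^2 b^2) - trace(b a^2 b)  (reduce the b square) = x*y^3*z - x^2*y^2 - y^4 - 2*x*y*z + x^2 + 4*y^2 - 2
trace(b a^2 b^4) = trace(b)*trace(b^2 a^2 b^2) - trace(b^2 a^2 b)  (reduce the b square) = x*y^4*z - x^2*y^3 - y^5 - 3*x*y^2*z + 2*x^2*y + 5*y^3 + x*z - 5*y
trace(a^2 b^4 a^2 b) = trace(a)*trace(b a^2 b^4 a) - trace(b a^2 b^4)  (reduce the a square) = x^2*y^3*z^2 - x^3*y^2*z - 2*x*y^4*z + x^2*y^3 - 2*x^2*y*z^2 + y^5 + x^3*z + 6*x*y^2*z - x^2*y - 5*y^3 - 2*x*z + 5*y
trace(a^2 b^4 a^2 b^-1) = trace(a^2 b^4 a^2)*trace(b) - trace(a^2 b^4 a^2 b)  (eliminate b^-1) = x^3*y^4*z - x^4*y^3 - x^2*y^5 - x^2*y^3*z^2 - x^3*y^2*z + x^4*y + 5*x^2*y^3 + 2*x^2*y*z^2 - x^3*z - 2*x*y^2*z - 3*x^2*y + y^3 + 2*x*z - 3*y
trace(b^-2 a^2 b^4 a^2) = trace(a^2 b^4 a^2 b^-1)*trace(b) - trace(a^2 b^4 a^2)  (eliminate b^-1) = x^3*y^5*z - x^4*y^4 - x^2*y^6 - x^2*y^4*z^2 - 2*x^3*y^3*z + 2*x^4*y^2 + 6*x^2*y^4 + 2*x^2*y^2*z^2 + x^3*y*z - x^4 - 9*x^2*y^2 - 2*x*y*z + 4*x^2 + y^2 - 2
so trace(b^4 a^2 b^-3 a^2) = trace(b^-2 a^2 b^4 a^2)*trace(b) - trace(b^-2 a^2 b^4 a^2 b)  (eliminate b^-1) = x^3*y^6*z - x^4*y^5 - x^2*y^7 - x^2*y^5*z^2 - 3*x^3*y^4*z + 3*x^4*y^3 + 7*x^2*y^5 + 3*x^2*y^3*z^2 + 2*x^3*y^2*z - 2*x^4*y - 14*x^2*y^3 - 2*x^2*y*z^2 + x^3*z + 7*x^2*y - 2*x*z + y

x^3*y^6*z - x^4*y^5 - x^2*y^7 - x^2*y^5*z^2 - 3*x^3*y^4*z + 3*x^4*y^3 + 7*x^2*y^5 + 3*x^2*y^3*z^2 + 2*x^3*y^2*z - 2*x^4*y - 14*x^2*y^3 - 2*x^2*y*z^2 + x^3*z + 7*x^2*y - 2*x*z + y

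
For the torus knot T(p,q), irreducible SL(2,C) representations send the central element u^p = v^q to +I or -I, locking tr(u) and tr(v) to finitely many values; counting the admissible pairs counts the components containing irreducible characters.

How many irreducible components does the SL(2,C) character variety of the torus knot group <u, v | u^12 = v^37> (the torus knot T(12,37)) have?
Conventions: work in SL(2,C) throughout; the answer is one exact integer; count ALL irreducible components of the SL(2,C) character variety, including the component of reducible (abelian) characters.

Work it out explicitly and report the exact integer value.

199

In the torus knot group T(12,37), u^12 = v^37 is central, so an irreducible representation sends it to +I or -I (Schur).
So on each irreducible component the traces are pinned: tr(u) = 2*cos(pi*alpha/12) with 1 <= alpha <= 11, tr(v) = 2*cos(pi*beta/37) with 1 <= beta <= 36.
u^12 = (-1)^alpha I and v^37 = (-1)^beta I must agree, so alpha and beta have equal parity.
Enumerate parity-matched pairs: 6*18 odd-odd plus 5*18 even-even gives 198.
components with irreducible characters: 198; plus the single component of reducible (abelian) characters: total 199.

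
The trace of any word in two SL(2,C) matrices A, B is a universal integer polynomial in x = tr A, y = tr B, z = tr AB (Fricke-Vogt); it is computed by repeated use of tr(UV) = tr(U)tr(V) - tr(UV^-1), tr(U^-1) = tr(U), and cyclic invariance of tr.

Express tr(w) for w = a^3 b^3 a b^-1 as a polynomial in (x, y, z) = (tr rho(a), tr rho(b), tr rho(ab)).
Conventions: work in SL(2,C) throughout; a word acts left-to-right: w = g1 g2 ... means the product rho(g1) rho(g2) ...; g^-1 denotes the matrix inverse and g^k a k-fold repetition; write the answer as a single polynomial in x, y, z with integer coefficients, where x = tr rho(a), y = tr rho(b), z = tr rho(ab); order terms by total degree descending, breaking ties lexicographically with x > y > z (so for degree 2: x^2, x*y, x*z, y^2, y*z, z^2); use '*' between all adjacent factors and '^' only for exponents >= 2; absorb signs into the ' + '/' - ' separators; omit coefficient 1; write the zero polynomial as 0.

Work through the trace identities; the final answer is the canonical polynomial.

x^3*y^3*z - x^4*y^2 - x^2*y^4 - x^2*y^2*z^2 - x*y^3*z + 5*x^2*y^2 + x^2*z^2 + y^4 + y^2*z^2 - x*y*z - x^2 - 4*y^2 - z^2 + 2

tr(b^2 a) = tr(b) tr(a b) - tr(a) = y*z - x
reduce: tr(b^2) = tr(b) tr(b) - tr(1) = y^2 - 2
tr(a b^2 a) = tr(a) tr(b^2 a) - tr(b^2) = x*y*z - x^2 - y^2 + 2
so tr(b a^3 b) = tr(a) tr(a b^2 a) - tr(a b^2) = x^2*y*z - x^3 - x*y^2 - y*z + 3*x
tr(a b a) = tr(a) tr(b a) - tr(b) = x*z - y
tr(b a^3) = tr(a) tr(a b a) - tr(a b) = x^2*z - x*y - z
so tr(a b^3 a^2) = tr(b) tr(b a^3 b) - tr(b a^3) = x^2*y^2*z - x^3*y - x*y^3 - x^2*z - y^2*z + 4*x*y + z
reduce: tr(a b^3 a) = tr(b) tr(a^2 b^2) - tr(a^2 b) = x*y^2*z - x^2*y - y^3 - x*z + 3*y
tr(a^3 b^3 a) = tr(a) tr(a b^3 a^2) - tr(a b^3 a) = x^3*y^2*z - x^4*y - x^2*y^3 - x^3*z - 2*x*y^2*z + 5*x^2*y + y^3 + 2*x*z - 3*y
tr(a b a b) = tr(a b) tr(a b) - tr(1)   [split at repeated a] = z^2 - 2
reduce: tr(b a b a b) = tr(b) tr(a b a b) - tr(a b a) = y*z^2 - x*z - y
tr(b^3 a b a) = tr(b) tr(b a b a b) - tr(b a b a) = y^2*z^2 - x*y*z - y^2 - z^2 + 2
tr(a b^3) = tr(b) tr(a b^2) - tr(a b) = y^2*z - x*y - z
reduce: tr(b^3 a b) = tr(b) tr(a b^3) - tr(a b^2) = y^3*z - x*y^2 - 2*y*z + x
reduce: tr(b^3 a b a^2) = tr(a) tr(b^3 a b a) - tr(b^3 a b) = x*y^2*z^2 - x^2*y*z - y^3*z - x*z^2 + 2*y*z + x
tr(a^3 b^3 a b) = tr(a) tr(b^3 a b a^2) - tr(b^3 a b a) = x^2*y^2*z^2 - x^3*y*z - x*y^3*z - x^2*z^2 - y^2*z^2 + 3*x*y*z + x^2 + y^2 + z^2 - 2
tr(a^3 b^3 a b^-1) = tr(a^3 b^3 a) tr(b) - tr(a^3 b^3 a b) = x^3*y^3*z - x^4*y^2 - x^2*y^4 - x^2*y^2*z^2 - x*y^3*z + 5*x^2*y^2 + x^2*z^2 + y^4 + y^2*z^2 - x*y*z - x^2 - 4*y^2 - z^2 + 2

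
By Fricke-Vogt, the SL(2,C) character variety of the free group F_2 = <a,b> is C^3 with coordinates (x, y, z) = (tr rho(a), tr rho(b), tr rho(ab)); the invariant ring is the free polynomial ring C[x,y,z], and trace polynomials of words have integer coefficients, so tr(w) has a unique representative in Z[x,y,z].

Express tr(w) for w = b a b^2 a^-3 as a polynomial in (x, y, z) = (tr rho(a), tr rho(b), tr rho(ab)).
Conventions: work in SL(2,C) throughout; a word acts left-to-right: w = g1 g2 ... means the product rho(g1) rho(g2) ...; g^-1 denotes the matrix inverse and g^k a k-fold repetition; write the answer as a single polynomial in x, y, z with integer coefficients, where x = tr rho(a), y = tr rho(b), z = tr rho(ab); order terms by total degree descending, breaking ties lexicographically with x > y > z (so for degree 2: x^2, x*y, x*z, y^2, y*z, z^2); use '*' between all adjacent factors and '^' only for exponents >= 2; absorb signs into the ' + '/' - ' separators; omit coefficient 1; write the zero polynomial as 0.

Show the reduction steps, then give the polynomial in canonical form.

apply: trace(a b^2) = trace(b)*trace(a b) - trace(a)  (reduce the b square) = y*z - x
trace(b a b^2) = trace(b)*trace(a b^2) - trace(a b)  (reduce the b square) = y^2*z - x*y - z
trace(a b a b) = trace(a b)*trace(a b) - trace(1)  (split on a) = z^2 - 2
trace(a b a) = trace(a)*trace(b a) - trace(b)  (reduce the a square) = x*z - y
apply: trace(b a b^2 a) = trace(b)*trace(a b a b) - trace(a b a)  (reduce the b square) = y*z^2 - x*z - y
use: trace(b a b^2 a^-1) = trace(b a b^2)*trace(a) - trace(b a b^2 a)  (eliminate a^-1) = x*y^2*z - x^2*y - y*z^2 + y
use: trace(a^-2 b a b^2) = trace(b a b^2 a^-1)*trace(a) - trace(b a b^2)  (eliminate a^-1) = x^2*y^2*z - x^3*y - x*y*z^2 - y^2*z + 2*x*y + z
apply: trace(b a b^2 a^-3) = trace(a^-2 b a b^2)*trace(a) - trace(a^-2 b a b^2 a)  (eliminate a^-1) = x^3*y^2*z - x^4*y - x^2*y*z^2 - 2*x*y^2*z + 3*x^2*y + y*z^2 + x*z - y

x^3*y^2*z - x^4*y - x^2*y*z^2 - 2*x*y^2*z + 3*x^2*y + y*z^2 + x*z - y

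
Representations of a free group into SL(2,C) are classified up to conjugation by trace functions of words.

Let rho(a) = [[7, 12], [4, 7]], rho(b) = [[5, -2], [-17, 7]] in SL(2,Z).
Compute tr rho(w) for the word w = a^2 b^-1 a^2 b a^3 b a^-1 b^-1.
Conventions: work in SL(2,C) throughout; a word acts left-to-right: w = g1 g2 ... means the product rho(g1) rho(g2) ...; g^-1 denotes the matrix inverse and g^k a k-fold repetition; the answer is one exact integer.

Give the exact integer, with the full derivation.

rho(a) = [[7, 12], [4, 7]]
... * rho(a) = [[7, 12], [4, 7]]  ->  [[97, 168], [56, 97]]
... * rho(b^-1) = [[7, 2], [17, 5]]  ->  [[3535, 1034], [2041, 597]]
... * rho(a) = [[7, 12], [4, 7]]  ->  [[28881, 49658], [16675, 28671]]
... * rho(a) = [[7, 12], [4, 7]]  ->  [[400799, 694178], [231409, 400797]]
... * rho(b) = [[5, -2], [-17, 7]]  ->  [[-9797031, 4057648], [-5656504, 2342761]]
... * rho(a) = [[7, 12], [4, 7]]  ->  [[-52348625, -89160836], [-30224484, -51478721]]
... * rho(a) = [[7, 12], [4, 7]]  ->  [[-723083719, -1252309352], [-417486272, -723044855]]
... * rho(a) = [[7, 12], [4, 7]]  ->  [[-10070823441, -17443170092], [-5814583324, -10071149249]]
... * rho(b) = [[5, -2], [-17, 7]]  ->  [[246179774359, -101960543762], [142136620613, -58868878095]]
... * rho(a^-1) = [[7, -12], [-4, 7]]  ->  [[2131100595561, -3667881098642], [1230431856671, -2117721594021]]
... * rho(b^-1) = [[7, 2], [17, 5]]  ->  [[-47436274507987, -14077204302088], [-27388244101660, -8127744256763]]
tr = -47436274507987 + -8127744256763 = -55564018764750

-55564018764750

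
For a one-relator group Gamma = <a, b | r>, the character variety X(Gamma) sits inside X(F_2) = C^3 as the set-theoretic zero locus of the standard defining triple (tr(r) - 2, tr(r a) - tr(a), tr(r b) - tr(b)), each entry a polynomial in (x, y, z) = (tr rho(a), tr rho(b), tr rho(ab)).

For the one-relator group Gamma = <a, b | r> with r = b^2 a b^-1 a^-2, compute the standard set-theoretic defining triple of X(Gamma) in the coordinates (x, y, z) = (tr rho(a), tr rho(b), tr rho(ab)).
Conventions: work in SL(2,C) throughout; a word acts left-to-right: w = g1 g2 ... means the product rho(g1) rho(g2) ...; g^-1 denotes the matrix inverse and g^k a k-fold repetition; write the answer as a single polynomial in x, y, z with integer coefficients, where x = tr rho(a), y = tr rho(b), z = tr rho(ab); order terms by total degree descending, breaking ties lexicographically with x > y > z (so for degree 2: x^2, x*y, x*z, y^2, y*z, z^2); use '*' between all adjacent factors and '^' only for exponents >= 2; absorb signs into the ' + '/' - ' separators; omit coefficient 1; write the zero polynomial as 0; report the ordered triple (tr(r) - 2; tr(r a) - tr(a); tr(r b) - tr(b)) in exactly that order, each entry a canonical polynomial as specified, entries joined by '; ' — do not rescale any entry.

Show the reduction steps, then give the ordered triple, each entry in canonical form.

next, trace(b^2) = trace(b) * trace(b) - trace(1) = y^2 - 2
trace(b a b) = trace(b) * trace(a b) - trace(a) = y*z - x
and trace(b^2 a b) = trace(b) * trace(b a b) - trace(b a) = y^2*z - x*y - z
and trace(a b a b) = trace(b a) * trace(b a) - trace(1) = z^2 - 2
trace(a b a) = trace(a) * trace(b a) - trace(b) = x*z - y
trace(b^2 a b a) = trace(b) * trace(a b a b) - trace(a b a) = y*z^2 - x*z - y
next, trace(a^-1 b^2 a b) = trace(b^2 a b) * trace(a) - trace(b^2 a b a) = x*y^2*z - x^2*y - y*z^2 + y
trace(b^2 a b^-1 a^-1) = trace(a^-1 b^2 a) * trace(b) - trace(a^-1 b^2 a b) = -x*y^2*z + x^2*y + y^3 + y*z^2 - 3*y
next, trace(b^2 a b^-1 a^-2) = trace(b^2 a b^-1 a^-1) * trace(a) - trace(b^2 a b^-1) = -x^2*y^2*z + x^3*y + x*y^3 + x*y*z^2 - 3*x*y - z
trace(b^3) = trace(b) * trace(b^2) - trace(b)  (reduce the b square) = y^3 - 3*y
and trace(b^3 a b) = trace(b) * trace(a b^3) - trace(a b^2)  (reduce the b square) = y^3*z - x*y^2 - 2*y*z + x
trace(b^3 a b a) = trace(b) * trace(b a b a b) - trace(b a b a)  (reduce the b square) = y^2*z^2 - x*y*z - y^2 - z^2 + 2
trace(a^-1 b^3 a b) = trace(b^3 a b) * trace(a) - trace(b^3 a b a)  (eliminate a^-1) = x*y^3*z - x^2*y^2 - y^2*z^2 - x*y*z + x^2 + y^2 + z^2 - 2
next, trace(b^3 a b^-1 a^-1) = trace(a^-1 b^3 a) * trace(b) - trace(a^-1 b^3 a b)  (eliminate b^-1) = -x*y^3*z + x^2*y^2 + y^4 + y^2*z^2 + x*y*z - x^2 - 4*y^2 - z^2 + 2
and trace(b^2 a b^-1 a^-2 b) = trace(b^3 a b^-1 a^-1) * trace(a) - trace(b^3 a b^-1)  (eliminate a^-1) = -x^2*y^3*z + x^3*y^2 + x*y^4 + x*y^2*z^2 + x^2*y*z - x^3 - 4*x*y^2 - x*z^2 - y*z + 3*x
assemble the triple (trace(r) - 2; trace(r a) - x; trace(r b) - y)

-x^2*y^2*z + x^3*y + x*y^3 + x*y*z^2 - 3*x*y - z - 2; -x*y^2*z + x^2*y + y^3 + y*z^2 - x - 3*y; -x^2*y^3*z + x^3*y^2 + x*y^4 + x*y^2*z^2 + x^2*y*z - x^3 - 4*x*y^2 - x*z^2 - y*z + 3*x - y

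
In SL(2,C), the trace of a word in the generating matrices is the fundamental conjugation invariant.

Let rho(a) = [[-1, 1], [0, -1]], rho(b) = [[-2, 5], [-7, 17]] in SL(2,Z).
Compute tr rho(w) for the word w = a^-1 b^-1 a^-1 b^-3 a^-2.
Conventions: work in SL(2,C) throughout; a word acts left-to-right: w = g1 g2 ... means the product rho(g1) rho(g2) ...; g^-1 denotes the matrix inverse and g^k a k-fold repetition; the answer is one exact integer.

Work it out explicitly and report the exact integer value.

176315

rho(a^-1) = [[-1, -1], [0, -1]]
... * rho(b^-1) = [[17, -5], [7, -2]]  ->  [[-24, 7], [-7, 2]]
... * rho(a^-1) = [[-1, -1], [0, -1]]  ->  [[24, 17], [7, 5]]
... * rho(b^-1) = [[17, -5], [7, -2]]  ->  [[527, -154], [154, -45]]
... * rho(b^-1) = [[17, -5], [7, -2]]  ->  [[7881, -2327], [2303, -680]]
... * rho(b^-1) = [[17, -5], [7, -2]]  ->  [[117688, -34751], [34391, -10155]]
... * rho(a^-1) = [[-1, -1], [0, -1]]  ->  [[-117688, -82937], [-34391, -24236]]
... * rho(a^-1) = [[-1, -1], [0, -1]]  ->  [[117688, 200625], [34391, 58627]]
tr = 117688 + 58627 = 176315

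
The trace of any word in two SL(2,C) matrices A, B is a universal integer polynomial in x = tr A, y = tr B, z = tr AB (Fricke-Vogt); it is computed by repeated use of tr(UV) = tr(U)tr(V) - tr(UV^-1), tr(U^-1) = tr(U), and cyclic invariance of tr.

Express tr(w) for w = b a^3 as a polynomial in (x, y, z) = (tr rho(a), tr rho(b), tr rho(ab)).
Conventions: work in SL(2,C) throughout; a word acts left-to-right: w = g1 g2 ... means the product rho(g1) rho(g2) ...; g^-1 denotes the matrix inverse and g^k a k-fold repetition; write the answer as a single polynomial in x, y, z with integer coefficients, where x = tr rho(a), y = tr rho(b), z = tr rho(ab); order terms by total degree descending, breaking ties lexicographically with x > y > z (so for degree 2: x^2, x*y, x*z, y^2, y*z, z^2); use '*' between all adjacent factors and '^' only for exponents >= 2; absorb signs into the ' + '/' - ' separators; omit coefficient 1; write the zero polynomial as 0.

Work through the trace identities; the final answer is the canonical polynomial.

x^2*z - x*y - z

trace(a b a) = trace(a) * trace(b a) - trace(b) = x*z - y
next, trace(b a^3) = trace(a) * trace(a b a) - trace(a b) = x^2*z - x*y - z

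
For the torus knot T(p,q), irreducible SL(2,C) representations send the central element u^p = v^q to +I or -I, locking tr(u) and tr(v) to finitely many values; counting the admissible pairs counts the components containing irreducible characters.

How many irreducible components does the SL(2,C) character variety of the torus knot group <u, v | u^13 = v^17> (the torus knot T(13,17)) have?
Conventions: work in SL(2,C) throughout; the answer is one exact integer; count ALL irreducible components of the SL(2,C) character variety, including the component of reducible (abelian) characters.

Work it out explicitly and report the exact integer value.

97

Gamma = < u, v | u^13 = v^17 > (torus knot T(13,17)); the central element u^13 = v^17 acts as +I or -I in any irreducible SL(2,C) representation.
On an irreducible component, tr(u) is locked at 2*cos(pi*alpha/13) for some alpha in 1..12, and tr(v) at 2*cos(pi*beta/17) for some beta in 1..16.
The two central values (-1)^alpha I and (-1)^beta I must be the same matrix, so alpha and beta share a parity.
Counting: 6 odd alphas x 8 odd betas + 6 even alphas x 8 even betas = 48 + 48 = 96.
That is 96 components of irreducible characters, and with the reducible (abelian) component the total is 97.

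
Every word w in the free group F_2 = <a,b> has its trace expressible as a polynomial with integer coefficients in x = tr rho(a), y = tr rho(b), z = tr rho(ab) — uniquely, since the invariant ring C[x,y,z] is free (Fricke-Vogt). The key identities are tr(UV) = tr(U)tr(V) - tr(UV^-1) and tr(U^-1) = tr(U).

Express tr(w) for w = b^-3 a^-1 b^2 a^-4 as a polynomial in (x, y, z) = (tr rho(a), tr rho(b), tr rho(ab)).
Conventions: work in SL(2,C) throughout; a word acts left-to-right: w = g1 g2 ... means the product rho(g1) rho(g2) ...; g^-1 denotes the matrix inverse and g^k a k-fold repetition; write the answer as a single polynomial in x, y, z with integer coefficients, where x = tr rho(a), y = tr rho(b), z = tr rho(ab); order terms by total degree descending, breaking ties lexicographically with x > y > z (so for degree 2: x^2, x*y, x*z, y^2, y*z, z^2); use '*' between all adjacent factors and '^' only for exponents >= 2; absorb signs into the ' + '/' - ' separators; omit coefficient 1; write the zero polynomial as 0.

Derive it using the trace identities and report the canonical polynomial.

trace(a^-1) = trace(a) = x
and trace(a^-2) = trace(a^-1) trace(a) - trace(1) = x^2 - 2
next, trace(a^-3) = trace(a^-2) trace(a) - trace(a^-1) = x^3 - 3*x
next, trace(a^-4) = trace(a^-3) trace(a) - trace(a^-2) = x^4 - 4*x^2 + 2
and trace(a^2 b) = trace(a) trace(b a) - trace(b) = x*z - y
and trace(a b^2 a) = trace(b) trace(a^2 b) - trace(a^2) = x*y*z - x^2 - y^2 + 2
next, trace(a b a b) = trace(b a) trace(b a) - trace(1) = z^2 - 2
next, trace(a b^2 a b) = trace(b) trace(a b a b) - trace(a b a) = y*z^2 - x*z - y
and trace(b^-1 a b^2 a) = trace(a b^2 a) trace(b) - trace(a b^2 a b) = x*y^2*z - x^2*y - y^3 - y*z^2 + x*z + 3*y
trace(a^-1 b^-1 a b^2) = trace(b^-1 a b^2) trace(a) - trace(b^-1 a b^2 a) = -x*y^2*z + x^2*y + y^3 + y*z^2 - 3*y
trace(b^-1 a b^2 a^-2) = trace(a^-1 b^-1 a b^2) trace(a) - trace(a^-1 b^-1 a b^2 a) = -x^2*y^2*z + x^3*y + x*y^3 + x*y*z^2 - 3*x*y - z
trace(b^2) = trace(b) trace(b) - trace(1) = y^2 - 2
trace(b^2 a) = trace(b) trace(a b) - trace(a) = y*z - x
trace(b^2 a^-1) = trace(b^2) trace(a) - trace(b^2 a) = x*y^2 - y*z - x
and trace(a^-1 b^-2 a b^2 a^-1) = trace(b^-1 a b^2 a^-2) trace(b) - trace(b^-1 a b^2 a^-2 b) = -x^2*y^3*z + x^3*y^2 + x*y^4 + x*y^2*z^2 - 4*x*y^2 + x
trace(b^-2 a b^2 a) = trace(a b^2 a b^-1) trace(b) - trace(a b^2 a) = x*y^3*z - x^2*y^2 - y^4 - y^2*z^2 + x^2 + 4*y^2 - 2
trace(a^-1 b^-2 a b^2) = trace(b^-2 a b^2) trace(a) - trace(b^-2 a b^2 a) = -x*y^3*z + x^2*y^2 + y^4 + y^2*z^2 - 4*y^2 + 2
next, trace(a^-1 b^-2 a b^2 a^-2) = trace(a^-1 b^-2 a b^2 a^-1) trace(a) - trace(a^-1 b^-2 a b^2) = -x^3*y^3*z + x^4*y^2 + x^2*y^4 + x^2*y^2*z^2 + x*y^3*z - 5*x^2*y^2 - y^4 - y^2*z^2 + x^2 + 4*y^2 - 2
and trace(b^2 a^-4 b^-2 a) = trace(a^-1 b^-2 a b^2 a^-2) trace(a) - trace(a^-1 b^-2 a b^2 a^-1) = -x^4*y^3*z + x^5*y^2 + x^3*y^4 + x^3*y^2*z^2 + 2*x^2*y^3*z - 6*x^3*y^2 - 2*x*y^4 - 2*x*y^2*z^2 + x^3 + 8*x*y^2 - 3*x
trace(b^-1 a^-1 b^2 a^-4 b^-1) = trace(b^2 a^-4 b^-2) trace(a) - trace(b^2 a^-4 b^-2 a) = x^4*y^3*z - x^5*y^2 - x^3*y^4 - x^3*y^2*z^2 - 2*x^2*y^3*z + x^5 + 6*x^3*y^2 + 2*x*y^4 + 2*x*y^2*z^2 - 5*x^3 - 8*x*y^2 + 5*x
trace(b^2 a^-2) = trace(b^2 a^-1) trace(a) - trace(b^2) = x^2*y^2 - x*y*z - x^2 - y^2 + 2
and trace(a^-2 b^2 a^-1) = trace(b^2 a^-2) trace(a) - trace(b^2 a^-1) = x^3*y^2 - x^2*y*z - x^3 - 2*x*y^2 + y*z + 3*x
and trace(a^-1 b^2 a^-3) = trace(a^-2 b^2 a^-1) trace(a) - trace(a^-2 b^2) = x^4*y^2 - x^3*y*z - x^4 - 3*x^2*y^2 + 2*x*y*z + 4*x^2 + y^2 - 2
trace(b^3) = trace(b) trace(b^2) - trace(b) = y^3 - 3*y
trace(b^3 a) = trace(b) trace(b a b) - trace(b a) = y^2*z - x*y - z
and trace(b a^-1 b^2) = trace(b^3) trace(a) - trace(b^3 a) = x*y^3 - y^2*z - 2*x*y + z
trace(b a^-1 b^2 a) = trace(b^2 a b) trace(a) - trace(b^2 a b a) = x*y^2*z - x^2*y - y*z^2 + y
trace(a^-1 b a^-1 b^2) = trace(b a^-1 b^2) trace(a) - trace(b a^-1 b^2 a) = x^2*y^3 - 2*x*y^2*z - x^2*y + y*z^2 + x*z - y
next, trace(b a^-1 b^2 a^-2) = trace(a^-1 b a^-1 b^2) trace(a) - trace(a^-1 b a^-1 b^2 a) = x^3*y^3 - 2*x^2*y^2*z - x^3*y - x*y^3 + x*y*z^2 + x^2*z + y^2*z + x*y - z
trace(a^-1 b^2 a^-3 b) = trace(b a^-1 b^2 a^-2) trace(a) - trace(b a^-1 b^2 a^-1) = x^4*y^3 - 2*x^3*y^2*z - x^4*y - 2*x^2*y^3 + x^2*y*z^2 + x^3*z + 3*x*y^2*z + 2*x^2*y - y*z^2 - 2*x*z + y
next, trace(a^-2 b^-1 a^-1 b^2 a^-1) = trace(a^-1 b^2 a^-3) trace(b) - trace(a^-1 b^2 a^-3 b) = x^3*y^2*z - x^2*y^3 - x^2*y*z^2 - x^3*z - x*y^2*z + 2*x^2*y + y^3 + y*z^2 + 2*x*z - 3*y
next, trace(b a^-1) = trace(b) trace(a) - trace(b a) = x*y - z
trace(b a^-2) = trace(b a^-1) trace(a) - trace(b) = x^2*y - x*z - y
and trace(a^-2 b^-1 a^-1 b^2) = trace(b^2 a^-2 b^-1) trace(a) - trace(b^2 a^-2 b^-1 a) = x^2*y^2*z - x*y^3 - x*y*z^2 - x^2*z + 2*x*y + z
and trace(b^-1 a^-1 b^2 a^-4) = trace(a^-2 b^-1 a^-1 b^2 a^-1) trace(a) - trace(a^-2 b^-1 a^-1 b^2) = x^4*y^2*z - x^3*y^3 - x^3*y*z^2 - x^4*z - 2*x^2*y^2*z + 2*x^3*y + 2*x*y^3 + 2*x*y*z^2 + 3*x^2*z - 5*x*y - z
trace(b^-3 a^-1 b^2 a^-4) = trace(b^-1 a^-1 b^2 a^-4 b^-1) trace(b) - trace(b^-1 a^-1 b^2 a^-4) = x^4*y^4*z - x^5*y^3 - x^3*y^5 - x^3*y^3*z^2 - x^4*y^2*z - 2*x^2*y^4*z + x^5*y + 7*x^3*y^3 + x^3*y*z^2 + 2*x*y^5 + 2*x*y^3*z^2 + x^4*z + 2*x^2*y^2*z - 7*x^3*y - 10*x*y^3 - 2*x*y*z^2 - 3*x^2*z + 10*x*y + z

x^4*y^4*z - x^5*y^3 - x^3*y^5 - x^3*y^3*z^2 - x^4*y^2*z - 2*x^2*y^4*z + x^5*y + 7*x^3*y^3 + x^3*y*z^2 + 2*x*y^5 + 2*x*y^3*z^2 + x^4*z + 2*x^2*y^2*z - 7*x^3*y - 10*x*y^3 - 2*x*y*z^2 - 3*x^2*z + 10*x*y + z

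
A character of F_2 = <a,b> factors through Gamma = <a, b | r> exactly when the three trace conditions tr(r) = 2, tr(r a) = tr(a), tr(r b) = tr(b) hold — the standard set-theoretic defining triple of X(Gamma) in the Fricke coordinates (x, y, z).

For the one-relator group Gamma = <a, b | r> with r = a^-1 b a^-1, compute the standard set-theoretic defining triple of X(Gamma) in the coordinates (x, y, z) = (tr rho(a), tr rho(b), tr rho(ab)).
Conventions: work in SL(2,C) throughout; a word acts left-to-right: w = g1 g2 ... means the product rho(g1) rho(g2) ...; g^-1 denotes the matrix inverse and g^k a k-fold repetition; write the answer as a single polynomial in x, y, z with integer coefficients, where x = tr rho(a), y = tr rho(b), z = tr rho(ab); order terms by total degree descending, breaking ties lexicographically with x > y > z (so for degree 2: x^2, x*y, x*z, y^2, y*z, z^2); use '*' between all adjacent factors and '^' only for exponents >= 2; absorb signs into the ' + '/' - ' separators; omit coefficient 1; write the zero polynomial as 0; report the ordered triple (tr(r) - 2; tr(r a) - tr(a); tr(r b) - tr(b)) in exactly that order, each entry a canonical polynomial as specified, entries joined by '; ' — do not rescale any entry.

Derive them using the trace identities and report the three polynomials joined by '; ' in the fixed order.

tr(b a^-1) = tr(b)*tr(a) - tr(b a)   [inverse elimination on a] = x*y - z
and tr(a^-1 b a^-1) = tr(b a^-1)*tr(a) - tr(b)   [inverse elimination on a] = x^2*y - x*z - y
and tr(b^2) = tr(b)*tr(b) - tr(1) = y^2 - 2
tr(b^2 a) = tr(b)*tr(a b) - tr(a) = y*z - x
next, tr(b a^-1 b) = tr(b^2)*tr(a) - tr(b^2 a) = x*y^2 - y*z - x
tr(b a b a) = tr(a b)*tr(a b) - tr(1) = z^2 - 2
and tr(b a^-1 b a) = tr(b a b)*tr(a) - tr(b a b a) = x*y*z - x^2 - z^2 + 2
tr(a^-1 b a^-1 b) = tr(b a^-1 b)*tr(a) - tr(b a^-1 b a) = x^2*y^2 - 2*x*y*z + z^2 - 2
assemble the triple (tr(r) - 2; tr(r a) - x; tr(r b) - y)

x^2*y - x*z - y - 2; x*y - x - z; x^2*y^2 - 2*x*y*z + z^2 - y - 2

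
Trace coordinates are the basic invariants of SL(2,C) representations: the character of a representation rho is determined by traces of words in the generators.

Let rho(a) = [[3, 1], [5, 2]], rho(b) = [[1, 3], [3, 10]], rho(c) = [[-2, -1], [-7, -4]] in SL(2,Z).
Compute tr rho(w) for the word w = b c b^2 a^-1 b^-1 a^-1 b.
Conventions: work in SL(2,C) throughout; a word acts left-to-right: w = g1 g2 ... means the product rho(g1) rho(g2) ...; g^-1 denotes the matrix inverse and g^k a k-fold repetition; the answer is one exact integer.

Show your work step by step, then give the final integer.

rho(b) = [[1, 3], [3, 10]]
... * rho(c) = [[-2, -1], [-7, -4]]  ->  [[-23, -13], [-76, -43]]
... * rho(b) = [[1, 3], [3, 10]]  ->  [[-62, -199], [-205, -658]]
... * rho(b) = [[1, 3], [3, 10]]  ->  [[-659, -2176], [-2179, -7195]]
... * rho(a^-1) = [[2, -1], [-5, 3]]  ->  [[9562, -5869], [31617, -19406]]
... * rho(b^-1) = [[10, -3], [-3, 1]]  ->  [[113227, -34555], [374388, -114257]]
... * rho(a^-1) = [[2, -1], [-5, 3]]  ->  [[399229, -216892], [1320061, -717159]]
... * rho(b) = [[1, 3], [3, 10]]  ->  [[-251447, -971233], [-831416, -3211407]]
tr = -251447 + -3211407 = -3462854

-3462854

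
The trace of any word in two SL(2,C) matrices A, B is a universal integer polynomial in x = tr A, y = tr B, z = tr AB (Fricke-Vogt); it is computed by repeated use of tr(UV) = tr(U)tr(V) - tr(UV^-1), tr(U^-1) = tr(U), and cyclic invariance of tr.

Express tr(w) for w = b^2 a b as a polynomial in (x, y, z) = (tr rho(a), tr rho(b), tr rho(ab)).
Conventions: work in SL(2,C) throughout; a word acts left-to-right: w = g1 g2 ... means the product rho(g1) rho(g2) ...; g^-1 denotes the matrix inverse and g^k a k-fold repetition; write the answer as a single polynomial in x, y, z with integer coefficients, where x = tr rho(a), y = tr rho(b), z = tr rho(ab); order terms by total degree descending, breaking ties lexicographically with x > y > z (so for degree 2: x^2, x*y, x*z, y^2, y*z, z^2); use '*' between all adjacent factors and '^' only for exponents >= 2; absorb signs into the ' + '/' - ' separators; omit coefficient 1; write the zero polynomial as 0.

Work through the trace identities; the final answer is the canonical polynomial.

y^2*z - x*y - z

apply: tr(b a b) = tr(b)*tr(a b) - tr(a) = y*z - x
use: tr(b^2 a b) = tr(b)*tr(b a b) - tr(b a) = y^2*z - x*y - z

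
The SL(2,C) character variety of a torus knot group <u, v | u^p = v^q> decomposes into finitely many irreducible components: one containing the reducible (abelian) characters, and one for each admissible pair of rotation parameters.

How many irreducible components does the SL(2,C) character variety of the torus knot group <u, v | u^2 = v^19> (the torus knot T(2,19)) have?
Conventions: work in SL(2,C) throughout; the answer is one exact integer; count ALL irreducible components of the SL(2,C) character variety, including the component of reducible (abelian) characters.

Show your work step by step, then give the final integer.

10

In the torus knot group T(2,19), u^2 = v^19 is central, so an irreducible representation sends it to +I or -I (Schur).
On an irreducible component, tr(u) is locked at 2*cos(pi*alpha/2) for some alpha in 1..1, and tr(v) at 2*cos(pi*beta/19) for some beta in 1..18.
u^2 = (-1)^alpha I and v^19 = (-1)^beta I must agree, so alpha and beta have equal parity.
count pairs: odd alpha (1 choices) x odd beta (9), plus even alpha (0) x even beta (9): 1*9 + 0*9 = 9.
components with irreducible characters: 9; plus the single component of reducible (abelian) characters: total 10.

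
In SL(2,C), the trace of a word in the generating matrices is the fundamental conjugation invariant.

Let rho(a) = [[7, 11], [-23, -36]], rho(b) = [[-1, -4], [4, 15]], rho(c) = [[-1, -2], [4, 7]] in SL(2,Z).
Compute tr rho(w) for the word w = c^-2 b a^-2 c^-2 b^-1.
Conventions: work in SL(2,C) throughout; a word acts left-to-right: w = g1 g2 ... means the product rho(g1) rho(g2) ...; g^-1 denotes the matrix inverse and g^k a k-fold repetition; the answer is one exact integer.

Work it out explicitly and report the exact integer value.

rho(c^-1) = [[7, 2], [-4, -1]]
... * rho(c^-1) = [[7, 2], [-4, -1]]  ->  [[41, 12], [-24, -7]]
... * rho(b) = [[-1, -4], [4, 15]]  ->  [[7, 16], [-4, -9]]
... * rho(a^-1) = [[-36, -11], [23, 7]]  ->  [[116, 35], [-63, -19]]
... * rho(a^-1) = [[-36, -11], [23, 7]]  ->  [[-3371, -1031], [1831, 560]]
... * rho(c^-1) = [[7, 2], [-4, -1]]  ->  [[-19473, -5711], [10577, 3102]]
... * rho(c^-1) = [[7, 2], [-4, -1]]  ->  [[-113467, -33235], [61631, 18052]]
... * rho(b^-1) = [[15, 4], [-4, -1]]  ->  [[-1569065, -420633], [852257, 228472]]
tr = -1569065 + 228472 = -1340593

-1340593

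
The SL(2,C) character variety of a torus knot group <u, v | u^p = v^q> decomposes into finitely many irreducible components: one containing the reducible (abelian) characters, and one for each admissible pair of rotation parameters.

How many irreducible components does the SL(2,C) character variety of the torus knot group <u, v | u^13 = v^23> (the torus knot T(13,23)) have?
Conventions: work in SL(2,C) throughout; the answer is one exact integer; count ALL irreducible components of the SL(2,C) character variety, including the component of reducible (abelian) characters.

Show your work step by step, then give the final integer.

Gamma = < u, v | u^13 = v^23 > (torus knot T(13,23)); the central element u^13 = v^23 acts as +I or -I in any irreducible SL(2,C) representation.
So on each irreducible component the traces are pinned: tr(u) = 2*cos(pi*alpha/13) with 1 <= alpha <= 12, tr(v) = 2*cos(pi*beta/23) with 1 <= beta <= 22.
u^13 = (-1)^alpha I and v^23 = (-1)^beta I must agree, so alpha and beta have equal parity.
count pairs: odd alpha (6 choices) x odd beta (11), plus even alpha (6) x even beta (11): 6*11 + 6*11 = 132.
Total: 132 irreducible-character components + 1 reducible (abelian) component = 133.

133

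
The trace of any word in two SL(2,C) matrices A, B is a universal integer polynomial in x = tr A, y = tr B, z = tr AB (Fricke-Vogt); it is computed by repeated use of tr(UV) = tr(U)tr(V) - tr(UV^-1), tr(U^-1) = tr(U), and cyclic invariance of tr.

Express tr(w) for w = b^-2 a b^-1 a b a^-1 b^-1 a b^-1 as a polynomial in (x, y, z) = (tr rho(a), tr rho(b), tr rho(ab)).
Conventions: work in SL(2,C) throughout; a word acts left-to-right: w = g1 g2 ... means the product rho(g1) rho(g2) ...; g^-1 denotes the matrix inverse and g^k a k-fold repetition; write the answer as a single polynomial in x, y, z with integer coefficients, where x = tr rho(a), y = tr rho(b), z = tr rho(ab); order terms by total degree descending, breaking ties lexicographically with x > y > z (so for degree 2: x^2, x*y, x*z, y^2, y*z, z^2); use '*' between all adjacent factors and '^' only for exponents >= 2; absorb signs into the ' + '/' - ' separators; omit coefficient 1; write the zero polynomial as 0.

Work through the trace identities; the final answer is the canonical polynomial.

-x^3*y^5*z + x^4*y^4 + x^2*y^6 + 3*x^2*y^4*z^2 - 2*x*y^5*z - 3*x*y^3*z^3 - 2*x^4*y^2 - 5*x^2*y^4 - 4*x^2*y^2*z^2 + y^4*z^2 + y^2*z^4 + 3*x^3*y*z + 9*x*y^3*z + 4*x*y*z^3 + 6*x^2*y^2 - x^2*z^2 - 4*y^2*z^2 - z^4 - 10*x*y*z + x^2 + 4*z^2 - 2

tr(a^2) = tr(a) * tr(a) - tr(1) = x^2 - 2
tr(a^2 b) = tr(a) * tr(b a) - tr(b) = x*z - y
tr(a b^-1 a) = tr(a^2) * tr(b) - tr(a^2 b) = x^2*y - x*z - y
tr(a b a b) = tr(a b) * tr(a b) - tr(1) = z^2 - 2
tr(a b^-1 a b) = tr(a b a) * tr(b) - tr(a b a b) = x*y*z - y^2 - z^2 + 2
tr(a b^-1 a b^-1) = tr(a b^-1 a) * tr(b) - tr(a b^-1 a b) = x^2*y^2 - 2*x*y*z + z^2 - 2
tr(b^-2 a b^-1 a) = tr(a b^-1 a b^-1) * tr(b) - tr(a b^-1 a) = x^2*y^3 - 2*x*y^2*z - x^2*y + y*z^2 + x*z - y
tr(a^3 b) = tr(a) * tr(b a^2) - tr(b a) = x^2*z - x*y - z
tr(a^3) = tr(a) * tr(a^2) - tr(a) = x^3 - 3*x
tr(a b^2 a^2) = tr(b) * tr(a^3 b) - tr(a^3) = x^2*y*z - x^3 - x*y^2 - y*z + 3*x
tr(b a b) = tr(b) * tr(a b) - tr(a) = y*z - x
tr(a^2 b a b) = tr(a) * tr(b a b a) - tr(b a b) = x*z^2 - y*z - x
tr(a b^2 a^2 b) = tr(b) * tr(a^2 b a b) - tr(a^2 b a) = x*y*z^2 - x^2*z - y^2*z + z
tr(a b^-1 a b^2 a) = tr(a b^2 a^2) * tr(b) - tr(a b^2 a^2 b) = x^2*y^2*z - x^3*y - x*y^3 - x*y*z^2 + x^2*z + 3*x*y - z
tr(a b^2 a b a) = tr(b) * tr(a b a^2 b) - tr(a b a^2) = x*y*z^2 - x^2*z - y^2*z + z
tr(a b a b a b) = tr(a b) * tr(a b a b) - tr(a^-1 b^-1) = z^3 - 3*z
tr(a b^2 a b a b) = tr(b) * tr(a b a b a b) - tr(a b a b a) = y*z^3 - x*z^2 - 2*y*z + x
tr(a b^-1 a b^2 a b) = tr(a b^2 a b a) * tr(b) - tr(a b^2 a b a b) = x*y^2*z^2 - x^2*y*z - y^3*z - y*z^3 + x*z^2 + 3*y*z - x
tr(b a b^-1 a b^-1 a b) = tr(a b^-1 a b^2 a) * tr(b) - tr(a b^-1 a b^2 a b) = x^2*y^3*z - x^3*y^2 - x*y^4 - 2*x*y^2*z^2 + 2*x^2*y*z + y^3*z + y*z^3 + 3*x*y^2 - x*z^2 - 4*y*z + x
tr(a^2 b a b a) = tr(a) * tr(b a b a^2) - tr(b a b a) = x^2*z^2 - x*y*z - x^2 - z^2 + 2
tr(b a b a b) = tr(b) * tr(a b a b) - tr(a b a) = y*z^2 - x*z - y
tr(a^2 b a b a b) = tr(a) * tr(b a b a b a) - tr(b a b a b) = x*z^3 - y*z^2 - 2*x*z + y
tr(a b a b a b^-1 a) = tr(a^2 b a b a) * tr(b) - tr(a^2 b a b a b) = x^2*y*z^2 - x*y^2*z - x*z^3 - x^2*y + 2*x*z + y
tr(a b a b a b a b) = tr(b a b a) * tr(b a b a) - tr(1) = z^4 - 4*z^2 + 2
tr(a b a b a b^-1 a b) = tr(a b a b a b a) * tr(b) - tr(a b a b a b a b) = x*y*z^3 - y^2*z^2 - z^4 - 2*x*y*z + y^2 + 4*z^2 - 2
tr(b a b^-1 a b^-1 a b a) = tr(a b a b a b^-1 a) * tr(b) - tr(a b a b a b^-1 a b) = x^2*y^2*z^2 - x*y^3*z - 2*x*y*z^3 - x^2*y^2 + y^2*z^2 + z^4 + 4*x*y*z - 4*z^2 + 2
tr(b^-1 a b^-1 a b a^-1 b a) = tr(b a b^-1 a b^-1 a b) * tr(a) - tr(b a b^-1 a b^-1 a b a) = x^3*y^3*z - x^4*y^2 - x^2*y^4 - 3*x^2*y^2*z^2 + 2*x^3*y*z + 2*x*y^3*z + 3*x*y*z^3 + 4*x^2*y^2 - x^2*z^2 - y^2*z^2 - z^4 - 8*x*y*z + x^2 + 4*z^2 - 2
tr(b a^2 b^-1 a b a) = tr(a b a b a^2) * tr(b) - tr(a b a b a^2 b) = x^2*y*z^2 - x*y^2*z - x*z^3 - x^2*y + 2*x*z + y
tr(a b^-1 a b a^-1 b a) = tr(b a^2 b^-1 a b) * tr(a) - tr(b a^2 b^-1 a b a) = x^3*y^2*z - x^4*y - x^2*y^3 - 2*x^2*y*z^2 + x^3*z + x*y^2*z + x*z^3 + 4*x^2*y - 3*x*z - y
tr(b^-2 a b^-1 a b a^-1 b a) = tr(b^-1 a b^-1 a b a^-1 b a) * tr(b) - tr(b^-1 a b^-1 a b a^-1 b a b) = x^3*y^4*z - x^4*y^3 - x^2*y^5 - 3*x^2*y^3*z^2 + x^3*y^2*z + 2*x*y^4*z + 3*x*y^2*z^3 + x^4*y + 5*x^2*y^3 + x^2*y*z^2 - y^3*z^2 - y*z^4 - x^3*z - 9*x*y^2*z - x*z^3 - 3*x^2*y + 4*y*z^2 + 3*x*z - y
tr(a b^-3 a b^-1 a b a^-1 b) = tr(b^-2 a b^-1 a b a^-1 b a) * tr(b) - tr(b^-2 a b^-1 a b a^-1 b a b) = x^3*y^5*z - x^4*y^4 - x^2*y^6 - 3*x^2*y^4*z^2 + 2*x*y^5*z + 3*x*y^3*z^3 + 2*x^4*y^2 + 6*x^2*y^4 + 4*x^2*y^2*z^2 - y^4*z^2 - y^2*z^4 - 3*x^3*y*z - 11*x*y^3*z - 4*x*y*z^3 - 7*x^2*y^2 + x^2*z^2 + 5*y^2*z^2 + z^4 + 11*x*y*z - x^2 - y^2 - 4*z^2 + 2
tr(b^-2 a b^-1 a b a^-1 b^-1 a b^-1) = tr(a b^-3 a b^-1 a b a^-1) * tr(b) - tr(a b^-3 a b^-1 a b a^-1 b) = -x^3*y^5*z + x^4*y^4 + x^2*y^6 + 3*x^2*y^4*z^2 - 2*x*y^5*z - 3*x*y^3*z^3 - 2*x^4*y^2 - 5*x^2*y^4 - 4*x^2*y^2*z^2 + y^4*z^2 + y^2*z^4 + 3*x^3*y*z + 9*x*y^3*z + 4*x*y*z^3 + 6*x^2*y^2 - x^2*z^2 - 4*y^2*z^2 - z^4 - 10*x*y*z + x^2 + 4*z^2 - 2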